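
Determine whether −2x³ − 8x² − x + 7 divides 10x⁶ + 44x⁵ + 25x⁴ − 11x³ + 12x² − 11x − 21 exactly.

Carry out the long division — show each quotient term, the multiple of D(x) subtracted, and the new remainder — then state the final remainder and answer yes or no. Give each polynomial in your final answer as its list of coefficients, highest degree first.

R = [0], so D(x) is a factor of P(x). yes

Step 1: lead(10x⁶ + 44x⁵ + 25x⁴ − 11x³ + 12x² − 11x − 21) ÷ lead(D) = 10x⁶ ÷ −2x³ = −5x³. Subtract (−5x³)·D = 10x⁶ + 40x⁵ + 5x⁴ − 35x³. Remainder: 4x⁵ + 20x⁴ + 24x³ + 12x² − 11x − 21.
Step 2: lead(4x⁵ + 20x⁴ + 24x³ + 12x² − 11x − 21) ÷ lead(D) = 4x⁵ ÷ −2x³ = −2x². Subtract (−2x²)·D = 4x⁵ + 16x⁴ + 2x³ − 14x². Remainder: 4x⁴ + 22x³ + 26x² − 11x − 21.
Step 3: lead(4x⁴ + 22x³ + 26x² − 11x − 21) ÷ lead(D) = 4x⁴ ÷ −2x³ = −2x. Subtract (−2x)·D = 4x⁴ + 16x³ + 2x² − 14x. Remainder: 6x³ + 24x² + 3x − 21.
Step 4: lead(6x³ + 24x² + 3x − 21) ÷ lead(D) = 6x³ ÷ −2x³ = −3. Subtract (−3)·D = 6x³ + 24x² + 3x − 21. Remainder: 0.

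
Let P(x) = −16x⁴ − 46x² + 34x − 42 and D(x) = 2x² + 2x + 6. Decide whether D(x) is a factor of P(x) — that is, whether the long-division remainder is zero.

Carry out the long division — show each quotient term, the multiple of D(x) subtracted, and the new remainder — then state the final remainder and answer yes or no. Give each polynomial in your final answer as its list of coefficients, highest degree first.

Step 1: lead(−16x⁴ − 46x² + 34x − 42) ÷ lead(D) = −16x⁴ ÷ 2x² = −8x². Subtract (−8x²)·D = −16x⁴ − 16x³ − 48x². Remainder: 16x³ + 2x² + 34x − 42.
Step 2: lead(16x³ + 2x² + 34x − 42) ÷ lead(D) = 16x³ ÷ 2x² = 8x. Subtract (8x)·D = 16x³ + 16x² + 48x. Remainder: −14x² − 14x − 42.
Step 3: lead(−14x² − 14x − 42) ÷ lead(D) = −14x² ÷ 2x² = −7. Subtract (−7)·D = −14x² − 14x − 42. Remainder: 0.

R = [0], so D(x) is a factor of P(x). yes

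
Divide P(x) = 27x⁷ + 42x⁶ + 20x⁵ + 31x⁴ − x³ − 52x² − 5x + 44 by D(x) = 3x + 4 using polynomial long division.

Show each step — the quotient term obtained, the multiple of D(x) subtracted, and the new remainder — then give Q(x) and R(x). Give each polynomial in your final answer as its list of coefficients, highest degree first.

Step 1: lead(27x⁷ + 42x⁶ + 20x⁵ + 31x⁴ − x³ − 52x² − 5x + 44) ÷ lead(D) = 27x⁷ ÷ 3x = 9x⁶. Subtract (9x⁶)·D = 27x⁷ + 36x⁶. Remainder: 6x⁶ + 20x⁵ + 31x⁴ − x³ − 52x² − 5x + 44.
Step 2: lead(6x⁶ + 20x⁵ + 31x⁴ − x³ − 52x² − 5x + 44) ÷ lead(D) = 6x⁶ ÷ 3x = 2x⁵. Subtract (2x⁵)·D = 6x⁶ + 8x⁵. Remainder: 12x⁵ + 31x⁴ − x³ − 52x² − 5x + 44.
Step 3: lead(12x⁵ + 31x⁴ − x³ − 52x² − 5x + 44) ÷ lead(D) = 12x⁵ ÷ 3x = 4x⁴. Subtract (4x⁴)·D = 12x⁵ + 16x⁴. Remainder: 15x⁴ − x³ − 52x² − 5x + 44.
Step 4: lead(15x⁴ − x³ − 52x² − 5x + 44) ÷ lead(D) = 15x⁴ ÷ 3x = 5x³. Subtract (5x³)·D = 15x⁴ + 20x³. Remainder: −21x³ − 52x² − 5x + 44.
Step 5: lead(−21x³ − 52x² − 5x + 44) ÷ lead(D) = −21x³ ÷ 3x = −7x². Subtract (−7x²)·D = −21x³ − 28x². Remainder: −24x² − 5x + 44.
Step 6: lead(−24x² − 5x + 44) ÷ lead(D) = −24x² ÷ 3x = −8x. Subtract (−8x)·D = −24x² − 32x. Remainder: 27x + 44.
Step 7: lead(27x + 44) ÷ lead(D) = 27x ÷ 3x = 9. Subtract (9)·D = 27x + 36. Remainder: 8.

Q = [9, 2, 4, 5, -7, -8, 9]; R = [8]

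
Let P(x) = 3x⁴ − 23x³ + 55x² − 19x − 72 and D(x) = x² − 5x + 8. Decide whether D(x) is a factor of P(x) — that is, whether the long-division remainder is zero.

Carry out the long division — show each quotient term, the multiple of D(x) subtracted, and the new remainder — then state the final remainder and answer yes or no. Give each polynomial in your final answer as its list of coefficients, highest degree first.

Step 1: lead(3x⁴ − 23x³ + 55x² − 19x − 72) ÷ lead(D) = 3x⁴ ÷ x² = 3x². Subtract (3x²)·D = 3x⁴ − 15x³ + 24x². Remainder: −8x³ + 31x² − 19x − 72.
Step 2: lead(−8x³ + 31x² − 19x − 72) ÷ lead(D) = −8x³ ÷ x² = −8x. Subtract (−8x)·D = −8x³ + 40x² − 64x. Remainder: −9x² + 45x − 72.
Step 3: lead(−9x² + 45x − 72) ÷ lead(D) = −9x² ÷ x² = −9. Subtract (−9)·D = −9x² + 45x − 72. Remainder: 0.

R = [0], so D(x) is a factor of P(x). yes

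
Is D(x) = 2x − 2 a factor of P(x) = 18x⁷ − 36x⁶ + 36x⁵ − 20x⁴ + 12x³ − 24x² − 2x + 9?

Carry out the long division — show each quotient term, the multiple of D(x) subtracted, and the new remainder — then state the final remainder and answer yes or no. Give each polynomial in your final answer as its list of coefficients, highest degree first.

Step 1: lead(18x⁷ − 36x⁶ + 36x⁵ − 20x⁴ + 12x³ − 24x² − 2x + 9) ÷ lead(D) = 18x⁷ ÷ 2x = 9x⁶. Subtract (9x⁶)·D = 18x⁷ − 18x⁶. Remainder: −18x⁶ + 36x⁵ − 20x⁴ + 12x³ − 24x² − 2x + 9.
Step 2: lead(−18x⁶ + 36x⁵ − 20x⁴ + 12x³ − 24x² − 2x + 9) ÷ lead(D) = −18x⁶ ÷ 2x = −9x⁵. Subtract (−9x⁵)·D = −18x⁶ + 18x⁵. Remainder: 18x⁵ − 20x⁴ + 12x³ − 24x² − 2x + 9.
Step 3: lead(18x⁵ − 20x⁴ + 12x³ − 24x² − 2x + 9) ÷ lead(D) = 18x⁵ ÷ 2x = 9x⁴. Subtract (9x⁴)·D = 18x⁵ − 18x⁴. Remainder: −2x⁴ + 12x³ − 24x² − 2x + 9.
Step 4: lead(−2x⁴ + 12x³ − 24x² − 2x + 9) ÷ lead(D) = −2x⁴ ÷ 2x = −x³. Subtract (−x³)·D = −2x⁴ + 2x³. Remainder: 10x³ − 24x² − 2x + 9.
Step 5: lead(10x³ − 24x² − 2x + 9) ÷ lead(D) = 10x³ ÷ 2x = 5x². Subtract (5x²)·D = 10x³ − 10x². Remainder: −14x² − 2x + 9.
Step 6: lead(−14x² − 2x + 9) ÷ lead(D) = −14x² ÷ 2x = −7x. Subtract (−7x)·D = −14x² + 14x. Remainder: −16x + 9.
Step 7: lead(−16x + 9) ÷ lead(D) = −16x ÷ 2x = −8. Subtract (−8)·D = −16x + 16. Remainder: −7.

R = [-7], so D(x) is not a factor of P(x). no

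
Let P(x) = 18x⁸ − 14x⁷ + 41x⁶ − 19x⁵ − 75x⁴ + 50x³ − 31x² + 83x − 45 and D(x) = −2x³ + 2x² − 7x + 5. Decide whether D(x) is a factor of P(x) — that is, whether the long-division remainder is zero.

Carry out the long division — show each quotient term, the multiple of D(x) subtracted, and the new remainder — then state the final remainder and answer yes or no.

R(x) = 0, so D(x) is a factor of P(x). yes

Step 1: lead(18x⁸ − 14x⁷ + 41x⁶ − 19x⁵ − 75x⁴ + 50x³ − 31x² + 83x − 45) ÷ lead(D) = 18x⁸ ÷ −2x³ = −9x⁵. Subtract (−9x⁵)·D = 18x⁸ − 18x⁷ + 63x⁶ − 45x⁵. Remainder: 4x⁷ − 22x⁶ + 26x⁵ − 75x⁴ + 50x³ − 31x² + 83x − 45.
Step 2: lead(4x⁷ − 22x⁶ + 26x⁵ − 75x⁴ + 50x³ − 31x² + 83x − 45) ÷ lead(D) = 4x⁷ ÷ −2x³ = −2x⁴. Subtract (−2x⁴)·D = 4x⁷ − 4x⁶ + 14x⁵ − 10x⁴. Remainder: −18x⁶ + 12x⁵ − 65x⁴ + 50x³ − 31x² + 83x − 45.
Step 3: lead(−18x⁶ + 12x⁵ − 65x⁴ + 50x³ − 31x² + 83x − 45) ÷ lead(D) = −18x⁶ ÷ −2x³ = 9x³. Subtract (9x³)·D = −18x⁶ + 18x⁵ − 63x⁴ + 45x³. Remainder: −6x⁵ − 2x⁴ + 5x³ − 31x² + 83x − 45.
Step 4: lead(−6x⁵ − 2x⁴ + 5x³ − 31x² + 83x − 45) ÷ lead(D) = −6x⁵ ÷ −2x³ = 3x². Subtract (3x²)·D = −6x⁵ + 6x⁴ − 21x³ + 15x². Remainder: −8x⁴ + 26x³ − 46x² + 83x − 45.
Step 5: lead(−8x⁴ + 26x³ − 46x² + 83x − 45) ÷ lead(D) = −8x⁴ ÷ −2x³ = 4x. Subtract (4x)·D = −8x⁴ + 8x³ − 28x² + 20x. Remainder: 18x³ − 18x² + 63x − 45.
Step 6: lead(18x³ − 18x² + 63x − 45) ÷ lead(D) = 18x³ ÷ −2x³ = −9. Subtract (−9)·D = 18x³ − 18x² + 63x − 45. Remainder: 0.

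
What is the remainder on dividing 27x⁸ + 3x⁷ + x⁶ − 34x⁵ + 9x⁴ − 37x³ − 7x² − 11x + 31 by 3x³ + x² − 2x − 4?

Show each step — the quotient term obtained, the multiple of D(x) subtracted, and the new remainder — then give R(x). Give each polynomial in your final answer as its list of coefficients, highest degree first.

Step 1: lead(27x⁸ + 3x⁷ + x⁶ − 34x⁵ + 9x⁴ − 37x³ − 7x² − 11x + 31) ÷ lead(D) = 27x⁸ ÷ 3x³ = 9x⁵. Subtract (9x⁵)·D = 27x⁸ + 9x⁷ − 18x⁶ − 36x⁵. Remainder: −6x⁷ + 19x⁶ + 2x⁵ + 9x⁴ − 37x³ − 7x² − 11x + 31.
Step 2: lead(−6x⁷ + 19x⁶ + 2x⁵ + 9x⁴ − 37x³ − 7x² − 11x + 31) ÷ lead(D) = −6x⁷ ÷ 3x³ = −2x⁴. Subtract (−2x⁴)·D = −6x⁷ − 2x⁶ + 4x⁵ + 8x⁴. Remainder: 21x⁶ − 2x⁵ + x⁴ − 37x³ − 7x² − 11x + 31.
Step 3: lead(21x⁶ − 2x⁵ + x⁴ − 37x³ − 7x² − 11x + 31) ÷ lead(D) = 21x⁶ ÷ 3x³ = 7x³. Subtract (7x³)·D = 21x⁶ + 7x⁵ − 14x⁴ − 28x³. Remainder: −9x⁵ + 15x⁴ − 9x³ − 7x² − 11x + 31.
Step 4: lead(−9x⁵ + 15x⁴ − 9x³ − 7x² − 11x + 31) ÷ lead(D) = −9x⁵ ÷ 3x³ = −3x². Subtract (−3x²)·D = −9x⁵ − 3x⁴ + 6x³ + 12x². Remainder: 18x⁴ − 15x³ − 19x² − 11x + 31.
Step 5: lead(18x⁴ − 15x³ − 19x² − 11x + 31) ÷ lead(D) = 18x⁴ ÷ 3x³ = 6x. Subtract (6x)·D = 18x⁴ + 6x³ − 12x² − 24x. Remainder: −21x³ − 7x² + 13x + 31.
Step 6: lead(−21x³ − 7x² + 13x + 31) ÷ lead(D) = −21x³ ÷ 3x³ = −7. Subtract (−7)·D = −21x³ − 7x² + 14x + 28. Remainder: −x + 3.

R = [-1, 3]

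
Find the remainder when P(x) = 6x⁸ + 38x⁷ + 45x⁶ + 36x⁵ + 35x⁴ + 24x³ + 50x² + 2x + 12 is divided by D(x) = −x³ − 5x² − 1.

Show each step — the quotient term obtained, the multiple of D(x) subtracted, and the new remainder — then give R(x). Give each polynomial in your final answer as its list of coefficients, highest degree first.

R = [3]

Step 1: lead(6x⁸ + 38x⁷ + 45x⁶ + 36x⁵ + 35x⁴ + 24x³ + 50x² + 2x + 12) ÷ lead(D) = 6x⁸ ÷ −x³ = −6x⁵. Subtract (−6x⁵)·D = 6x⁸ + 30x⁷ + 6x⁵. Remainder: 8x⁷ + 45x⁶ + 30x⁵ + 35x⁴ + 24x³ + 50x² + 2x + 12.
Step 2: lead(8x⁷ + 45x⁶ + 30x⁵ + 35x⁴ + 24x³ + 50x² + 2x + 12) ÷ lead(D) = 8x⁷ ÷ −x³ = −8x⁴. Subtract (−8x⁴)·D = 8x⁷ + 40x⁶ + 8x⁴. Remainder: 5x⁶ + 30x⁵ + 27x⁴ + 24x³ + 50x² + 2x + 12.
Step 3: lead(5x⁶ + 30x⁵ + 27x⁴ + 24x³ + 50x² + 2x + 12) ÷ lead(D) = 5x⁶ ÷ −x³ = −5x³. Subtract (−5x³)·D = 5x⁶ + 25x⁵ + 5x³. Remainder: 5x⁵ + 27x⁴ + 19x³ + 50x² + 2x + 12.
Step 4: lead(5x⁵ + 27x⁴ + 19x³ + 50x² + 2x + 12) ÷ lead(D) = 5x⁵ ÷ −x³ = −5x². Subtract (−5x²)·D = 5x⁵ + 25x⁴ + 5x². Remainder: 2x⁴ + 19x³ + 45x² + 2x + 12.
Step 5: lead(2x⁴ + 19x³ + 45x² + 2x + 12) ÷ lead(D) = 2x⁴ ÷ −x³ = −2x. Subtract (−2x)·D = 2x⁴ + 10x³ + 2x. Remainder: 9x³ + 45x² + 12.
Step 6: lead(9x³ + 45x² + 12) ÷ lead(D) = 9x³ ÷ −x³ = −9. Subtract (−9)·D = 9x³ + 45x² + 9. Remainder: 3.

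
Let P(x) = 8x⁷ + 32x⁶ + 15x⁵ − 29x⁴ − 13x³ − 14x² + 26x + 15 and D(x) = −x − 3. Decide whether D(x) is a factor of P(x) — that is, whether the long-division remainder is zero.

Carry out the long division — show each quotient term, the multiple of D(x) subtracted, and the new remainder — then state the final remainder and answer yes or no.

Step 1: lead(8x⁷ + 32x⁶ + 15x⁵ − 29x⁴ − 13x³ − 14x² + 26x + 15) ÷ lead(D) = 8x⁷ ÷ −x = −8x⁶. Subtract (−8x⁶)·D = 8x⁷ + 24x⁶. Remainder: 8x⁶ + 15x⁵ − 29x⁴ − 13x³ − 14x² + 26x + 15.
Step 2: lead(8x⁶ + 15x⁵ − 29x⁴ − 13x³ − 14x² + 26x + 15) ÷ lead(D) = 8x⁶ ÷ −x = −8x⁵. Subtract (−8x⁵)·D = 8x⁶ + 24x⁵. Remainder: −9x⁵ − 29x⁴ − 13x³ − 14x² + 26x + 15.
Step 3: lead(−9x⁵ − 29x⁴ − 13x³ − 14x² + 26x + 15) ÷ lead(D) = −9x⁵ ÷ −x = 9x⁴. Subtract (9x⁴)·D = −9x⁵ − 27x⁴. Remainder: −2x⁴ − 13x³ − 14x² + 26x + 15.
Step 4: lead(−2x⁴ − 13x³ − 14x² + 26x + 15) ÷ lead(D) = −2x⁴ ÷ −x = 2x³. Subtract (2x³)·D = −2x⁴ − 6x³. Remainder: −7x³ − 14x² + 26x + 15.
Step 5: lead(−7x³ − 14x² + 26x + 15) ÷ lead(D) = −7x³ ÷ −x = 7x². Subtract (7x²)·D = −7x³ − 21x². Remainder: 7x² + 26x + 15.
Step 6: lead(7x² + 26x + 15) ÷ lead(D) = 7x² ÷ −x = −7x. Subtract (−7x)·D = 7x² + 21x. Remainder: 5x + 15.
Step 7: lead(5x + 15) ÷ lead(D) = 5x ÷ −x = −5. Subtract (−5)·D = 5x + 15. Remainder: 0.

R(x) = 0, so D(x) is a factor of P(x). yes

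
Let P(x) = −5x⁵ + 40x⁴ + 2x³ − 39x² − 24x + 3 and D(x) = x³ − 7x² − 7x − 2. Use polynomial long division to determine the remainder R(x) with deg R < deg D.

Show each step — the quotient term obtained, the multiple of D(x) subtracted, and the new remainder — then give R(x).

Step 1: lead(−5x⁵ + 40x⁴ + 2x³ − 39x² − 24x + 3) ÷ lead(D) = −5x⁵ ÷ x³ = −5x². Subtract (−5x²)·D = −5x⁵ + 35x⁴ + 35x³ + 10x². Remainder: 5x⁴ − 33x³ − 49x² − 24x + 3.
Step 2: lead(5x⁴ − 33x³ − 49x² − 24x + 3) ÷ lead(D) = 5x⁴ ÷ x³ = 5x. Subtract (5x)·D = 5x⁴ − 35x³ − 35x² − 10x. Remainder: 2x³ − 14x² − 14x + 3.
Step 3: lead(2x³ − 14x² − 14x + 3) ÷ lead(D) = 2x³ ÷ x³ = 2. Subtract (2)·D = 2x³ − 14x² − 14x − 4. Remainder: 7.

R(x) = 7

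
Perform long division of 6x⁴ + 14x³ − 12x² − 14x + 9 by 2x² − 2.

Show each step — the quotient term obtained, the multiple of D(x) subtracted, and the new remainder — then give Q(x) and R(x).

Step 1: lead(6x⁴ + 14x³ − 12x² − 14x + 9) ÷ lead(D) = 6x⁴ ÷ 2x² = 3x². Subtract (3x²)·D = 6x⁴ − 6x². Remainder: 14x³ − 6x² − 14x + 9.
Step 2: lead(14x³ − 6x² − 14x + 9) ÷ lead(D) = 14x³ ÷ 2x² = 7x. Subtract (7x)·D = 14x³ − 14x. Remainder: −6x² + 9.
Step 3: lead(−6x² + 9) ÷ lead(D) = −6x² ÷ 2x² = −3. Subtract (−3)·D = −6x² + 6. Remainder: 3.

Q(x) = 3x² + 7x − 3; R(x) = 3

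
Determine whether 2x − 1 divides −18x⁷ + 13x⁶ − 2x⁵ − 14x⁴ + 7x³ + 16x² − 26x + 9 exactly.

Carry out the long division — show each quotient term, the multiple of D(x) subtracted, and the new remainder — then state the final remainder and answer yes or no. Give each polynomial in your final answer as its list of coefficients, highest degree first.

Step 1: lead(−18x⁷ + 13x⁶ − 2x⁵ − 14x⁴ + 7x³ + 16x² − 26x + 9) ÷ lead(D) = −18x⁷ ÷ 2x = −9x⁶. Subtract (−9x⁶)·D = −18x⁷ + 9x⁶. Remainder: 4x⁶ − 2x⁵ − 14x⁴ + 7x³ + 16x² − 26x + 9.
Step 2: lead(4x⁶ − 2x⁵ − 14x⁴ + 7x³ + 16x² − 26x + 9) ÷ lead(D) = 4x⁶ ÷ 2x = 2x⁵. Subtract (2x⁵)·D = 4x⁶ − 2x⁵. Remainder: −14x⁴ + 7x³ + 16x² − 26x + 9.
Step 3: lead(−14x⁴ + 7x³ + 16x² − 26x + 9) ÷ lead(D) = −14x⁴ ÷ 2x = −7x³. Subtract (−7x³)·D = −14x⁴ + 7x³. Remainder: 16x² − 26x + 9.
Step 4: lead(16x² − 26x + 9) ÷ lead(D) = 16x² ÷ 2x = 8x. Subtract (8x)·D = 16x² − 8x. Remainder: −18x + 9.
Step 5: lead(−18x + 9) ÷ lead(D) = −18x ÷ 2x = −9. Subtract (−9)·D = −18x + 9. Remainder: 0.

R = [0], so D(x) is a factor of P(x). yes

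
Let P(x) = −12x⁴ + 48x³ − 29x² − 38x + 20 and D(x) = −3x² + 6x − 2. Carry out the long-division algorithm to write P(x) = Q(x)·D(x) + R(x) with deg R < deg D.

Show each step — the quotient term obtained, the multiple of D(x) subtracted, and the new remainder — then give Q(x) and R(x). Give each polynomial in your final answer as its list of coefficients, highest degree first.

Q = [4, -8, -9]; R = [2]

Step 1: lead(−12x⁴ + 48x³ − 29x² − 38x + 20) ÷ lead(D) = −12x⁴ ÷ −3x² = 4x². Subtract (4x²)·D = −12x⁴ + 24x³ − 8x². Remainder: 24x³ − 21x² − 38x + 20.
Step 2: lead(24x³ − 21x² − 38x + 20) ÷ lead(D) = 24x³ ÷ −3x² = −8x. Subtract (−8x)·D = 24x³ − 48x² + 16x. Remainder: 27x² − 54x + 20.
Step 3: lead(27x² − 54x + 20) ÷ lead(D) = 27x² ÷ −3x² = −9. Subtract (−9)·D = 27x² − 54x + 18. Remainder: 2.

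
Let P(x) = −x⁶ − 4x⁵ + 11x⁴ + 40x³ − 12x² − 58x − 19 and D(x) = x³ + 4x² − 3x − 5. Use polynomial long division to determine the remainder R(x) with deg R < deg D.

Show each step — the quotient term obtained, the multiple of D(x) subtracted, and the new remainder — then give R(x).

Step 1: lead(−x⁶ − 4x⁵ + 11x⁴ + 40x³ − 12x² − 58x − 19) ÷ lead(D) = −x⁶ ÷ x³ = −x³. Subtract (−x³)·D = −x⁶ − 4x⁵ + 3x⁴ + 5x³. Remainder: 8x⁴ + 35x³ − 12x² − 58x − 19.
Step 2: lead(8x⁴ + 35x³ − 12x² − 58x − 19) ÷ lead(D) = 8x⁴ ÷ x³ = 8x. Subtract (8x)·D = 8x⁴ + 32x³ − 24x² − 40x. Remainder: 3x³ + 12x² − 18x − 19.
Step 3: lead(3x³ + 12x² − 18x − 19) ÷ lead(D) = 3x³ ÷ x³ = 3. Subtract (3)·D = 3x³ + 12x² − 9x − 15. Remainder: −9x − 4.

R(x) = −9x − 4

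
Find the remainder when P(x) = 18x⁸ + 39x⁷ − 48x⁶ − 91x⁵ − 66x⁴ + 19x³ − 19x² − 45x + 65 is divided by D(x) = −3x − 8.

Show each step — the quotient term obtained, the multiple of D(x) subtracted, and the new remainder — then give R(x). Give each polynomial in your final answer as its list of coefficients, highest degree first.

Step 1: lead(18x⁸ + 39x⁷ − 48x⁶ − 91x⁵ − 66x⁴ + 19x³ − 19x² − 45x + 65) ÷ lead(D) = 18x⁸ ÷ −3x = −6x⁷. Subtract (−6x⁷)·D = 18x⁸ + 48x⁷. Remainder: −9x⁷ − 48x⁶ − 91x⁵ − 66x⁴ + 19x³ − 19x² − 45x + 65.
Step 2: lead(−9x⁷ − 48x⁶ − 91x⁵ − 66x⁴ + 19x³ − 19x² − 45x + 65) ÷ lead(D) = −9x⁷ ÷ −3x = 3x⁶. Subtract (3x⁶)·D = −9x⁷ − 24x⁶. Remainder: −24x⁶ − 91x⁵ − 66x⁴ + 19x³ − 19x² − 45x + 65.
Step 3: lead(−24x⁶ − 91x⁵ − 66x⁴ + 19x³ − 19x² − 45x + 65) ÷ lead(D) = −24x⁶ ÷ −3x = 8x⁵. Subtract (8x⁵)·D = −24x⁶ − 64x⁵. Remainder: −27x⁵ − 66x⁴ + 19x³ − 19x² − 45x + 65.
Step 4: lead(−27x⁵ − 66x⁴ + 19x³ − 19x² − 45x + 65) ÷ lead(D) = −27x⁵ ÷ −3x = 9x⁴. Subtract (9x⁴)·D = −27x⁵ − 72x⁴. Remainder: 6x⁴ + 19x³ − 19x² − 45x + 65.
Step 5: lead(6x⁴ + 19x³ − 19x² − 45x + 65) ÷ lead(D) = 6x⁴ ÷ −3x = −2x³. Subtract (−2x³)·D = 6x⁴ + 16x³. Remainder: 3x³ − 19x² − 45x + 65.
Step 6: lead(3x³ − 19x² − 45x + 65) ÷ lead(D) = 3x³ ÷ −3x = −x². Subtract (−x²)·D = 3x³ + 8x². Remainder: −27x² − 45x + 65.
Step 7: lead(−27x² − 45x + 65) ÷ lead(D) = −27x² ÷ −3x = 9x. Subtract (9x)·D = −27x² − 72x. Remainder: 27x + 65.
Step 8: lead(27x + 65) ÷ lead(D) = 27x ÷ −3x = −9. Subtract (−9)·D = 27x + 72. Remainder: −7.

R = [-7]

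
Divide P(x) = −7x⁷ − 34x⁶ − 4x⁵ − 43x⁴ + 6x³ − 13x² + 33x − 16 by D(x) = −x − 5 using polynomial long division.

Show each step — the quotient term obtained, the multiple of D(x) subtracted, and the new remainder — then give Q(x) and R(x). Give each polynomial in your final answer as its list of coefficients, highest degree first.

Q = [7, -1, 9, -2, 4, -7, 2]; R = [-6]

Step 1: lead(−7x⁷ − 34x⁶ − 4x⁵ − 43x⁴ + 6x³ − 13x² + 33x − 16) ÷ lead(D) = −7x⁷ ÷ −x = 7x⁶. Subtract (7x⁶)·D = −7x⁷ − 35x⁶. Remainder: x⁶ − 4x⁵ − 43x⁴ + 6x³ − 13x² + 33x − 16.
Step 2: lead(x⁶ − 4x⁵ − 43x⁴ + 6x³ − 13x² + 33x − 16) ÷ lead(D) = x⁶ ÷ −x = −x⁵. Subtract (−x⁵)·D = x⁶ + 5x⁵. Remainder: −9x⁵ − 43x⁴ + 6x³ − 13x² + 33x − 16.
Step 3: lead(−9x⁵ − 43x⁴ + 6x³ − 13x² + 33x − 16) ÷ lead(D) = −9x⁵ ÷ −x = 9x⁴. Subtract (9x⁴)·D = −9x⁵ − 45x⁴. Remainder: 2x⁴ + 6x³ − 13x² + 33x − 16.
Step 4: lead(2x⁴ + 6x³ − 13x² + 33x − 16) ÷ lead(D) = 2x⁴ ÷ −x = −2x³. Subtract (−2x³)·D = 2x⁴ + 10x³. Remainder: −4x³ − 13x² + 33x − 16.
Step 5: lead(−4x³ − 13x² + 33x − 16) ÷ lead(D) = −4x³ ÷ −x = 4x². Subtract (4x²)·D = −4x³ − 20x². Remainder: 7x² + 33x − 16.
Step 6: lead(7x² + 33x − 16) ÷ lead(D) = 7x² ÷ −x = −7x. Subtract (−7x)·D = 7x² + 35x. Remainder: −2x − 16.
Step 7: lead(−2x − 16) ÷ lead(D) = −2x ÷ −x = 2. Subtract (2)·D = −2x − 10. Remainder: −6.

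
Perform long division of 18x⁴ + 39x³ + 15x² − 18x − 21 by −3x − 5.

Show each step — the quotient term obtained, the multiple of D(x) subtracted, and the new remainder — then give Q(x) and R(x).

Q(x) = −6x³ − 3x² + 6; R(x) = 9

Step 1: lead(18x⁴ + 39x³ + 15x² − 18x − 21) ÷ lead(D) = 18x⁴ ÷ −3x = −6x³. Subtract (−6x³)·D = 18x⁴ + 30x³. Remainder: 9x³ + 15x² − 18x − 21.
Step 2: lead(9x³ + 15x² − 18x − 21) ÷ lead(D) = 9x³ ÷ −3x = −3x². Subtract (−3x²)·D = 9x³ + 15x². Remainder: −18x − 21.
Step 3: lead(−18x − 21) ÷ lead(D) = −18x ÷ −3x = 6. Subtract (6)·D = −18x − 30. Remainder: 9.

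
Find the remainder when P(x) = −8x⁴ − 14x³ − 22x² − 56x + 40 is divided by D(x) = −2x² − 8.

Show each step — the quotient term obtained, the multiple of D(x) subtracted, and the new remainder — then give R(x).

R(x) = 0

Step 1: lead(−8x⁴ − 14x³ − 22x² − 56x + 40) ÷ lead(D) = −8x⁴ ÷ −2x² = 4x². Subtract (4x²)·D = −8x⁴ − 32x². Remainder: −14x³ + 10x² − 56x + 40.
Step 2: lead(−14x³ + 10x² − 56x + 40) ÷ lead(D) = −14x³ ÷ −2x² = 7x. Subtract (7x)·D = −14x³ − 56x. Remainder: 10x² + 40.
Step 3: lead(10x² + 40) ÷ lead(D) = 10x² ÷ −2x² = −5. Subtract (−5)·D = 10x² + 40. Remainder: 0.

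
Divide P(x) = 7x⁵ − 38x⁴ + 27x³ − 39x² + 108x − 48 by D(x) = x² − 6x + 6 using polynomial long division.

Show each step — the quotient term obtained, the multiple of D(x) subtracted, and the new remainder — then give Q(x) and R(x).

Q(x) = 7x³ + 4x² + 9x − 9; R(x) = 6

Step 1: lead(7x⁵ − 38x⁴ + 27x³ − 39x² + 108x − 48) ÷ lead(D) = 7x⁵ ÷ x² = 7x³. Subtract (7x³)·D = 7x⁵ − 42x⁴ + 42x³. Remainder: 4x⁴ − 15x³ − 39x² + 108x − 48.
Step 2: lead(4x⁴ − 15x³ − 39x² + 108x − 48) ÷ lead(D) = 4x⁴ ÷ x² = 4x². Subtract (4x²)·D = 4x⁴ − 24x³ + 24x². Remainder: 9x³ − 63x² + 108x − 48.
Step 3: lead(9x³ − 63x² + 108x − 48) ÷ lead(D) = 9x³ ÷ x² = 9x. Subtract (9x)·D = 9x³ − 54x² + 54x. Remainder: −9x² + 54x − 48.
Step 4: lead(−9x² + 54x − 48) ÷ lead(D) = −9x² ÷ x² = −9. Subtract (−9)·D = −9x² + 54x − 54. Remainder: 6.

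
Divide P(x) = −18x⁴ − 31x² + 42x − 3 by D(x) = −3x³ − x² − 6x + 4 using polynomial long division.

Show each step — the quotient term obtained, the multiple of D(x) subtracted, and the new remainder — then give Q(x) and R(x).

Q(x) = 6x − 2; R(x) = 3x² + 6x + 5

Step 1: lead(−18x⁴ − 31x² + 42x − 3) ÷ lead(D) = −18x⁴ ÷ −3x³ = 6x. Subtract (6x)·D = −18x⁴ − 6x³ − 36x² + 24x. Remainder: 6x³ + 5x² + 18x − 3.
Step 2: lead(6x³ + 5x² + 18x − 3) ÷ lead(D) = 6x³ ÷ −3x³ = −2. Subtract (−2)·D = 6x³ + 2x² + 12x − 8. Remainder: 3x² + 6x + 5.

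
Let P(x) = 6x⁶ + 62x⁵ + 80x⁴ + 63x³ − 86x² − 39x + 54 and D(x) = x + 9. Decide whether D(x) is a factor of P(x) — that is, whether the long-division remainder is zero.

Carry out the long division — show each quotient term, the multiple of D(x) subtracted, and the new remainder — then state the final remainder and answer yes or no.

Step 1: lead(6x⁶ + 62x⁵ + 80x⁴ + 63x³ − 86x² − 39x + 54) ÷ lead(D) = 6x⁶ ÷ x = 6x⁵. Subtract (6x⁵)·D = 6x⁶ + 54x⁵. Remainder: 8x⁵ + 80x⁴ + 63x³ − 86x² − 39x + 54.
Step 2: lead(8x⁵ + 80x⁴ + 63x³ − 86x² − 39x + 54) ÷ lead(D) = 8x⁵ ÷ x = 8x⁴. Subtract (8x⁴)·D = 8x⁵ + 72x⁴. Remainder: 8x⁴ + 63x³ − 86x² − 39x + 54.
Step 3: lead(8x⁴ + 63x³ − 86x² − 39x + 54) ÷ lead(D) = 8x⁴ ÷ x = 8x³. Subtract (8x³)·D = 8x⁴ + 72x³. Remainder: −9x³ − 86x² − 39x + 54.
Step 4: lead(−9x³ − 86x² − 39x + 54) ÷ lead(D) = −9x³ ÷ x = −9x². Subtract (−9x²)·D = −9x³ − 81x². Remainder: −5x² − 39x + 54.
Step 5: lead(−5x² − 39x + 54) ÷ lead(D) = −5x² ÷ x = −5x. Subtract (−5x)·D = −5x² − 45x. Remainder: 6x + 54.
Step 6: lead(6x + 54) ÷ lead(D) = 6x ÷ x = 6. Subtract (6)·D = 6x + 54. Remainder: 0.

R(x) = 0, so D(x) is a factor of P(x). yes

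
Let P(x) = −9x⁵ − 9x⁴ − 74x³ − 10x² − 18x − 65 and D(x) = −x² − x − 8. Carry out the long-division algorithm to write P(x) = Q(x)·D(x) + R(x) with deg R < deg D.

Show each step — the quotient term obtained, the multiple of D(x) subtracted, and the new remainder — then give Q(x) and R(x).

Q(x) = 9x³ + 2x + 8; R(x) = 6x − 1

Step 1: lead(−9x⁵ − 9x⁴ − 74x³ − 10x² − 18x − 65) ÷ lead(D) = −9x⁵ ÷ −x² = 9x³. Subtract (9x³)·D = −9x⁵ − 9x⁴ − 72x³. Remainder: −2x³ − 10x² − 18x − 65.
Step 2: lead(−2x³ − 10x² − 18x − 65) ÷ lead(D) = −2x³ ÷ −x² = 2x. Subtract (2x)·D = −2x³ − 2x² − 16x. Remainder: −8x² − 2x − 65.
Step 3: lead(−8x² − 2x − 65) ÷ lead(D) = −8x² ÷ −x² = 8. Subtract (8)·D = −8x² − 8x − 64. Remainder: 6x − 1.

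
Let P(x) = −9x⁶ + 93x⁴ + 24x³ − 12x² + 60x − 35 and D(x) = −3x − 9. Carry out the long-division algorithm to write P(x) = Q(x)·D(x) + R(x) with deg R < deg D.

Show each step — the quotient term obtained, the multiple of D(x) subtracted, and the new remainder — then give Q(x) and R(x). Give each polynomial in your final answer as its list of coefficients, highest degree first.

Q = [3, -9, -4, 4, -8, 4]; R = [1]

Step 1: lead(−9x⁶ + 93x⁴ + 24x³ − 12x² + 60x − 35) ÷ lead(D) = −9x⁶ ÷ −3x = 3x⁵. Subtract (3x⁵)·D = −9x⁶ − 27x⁵. Remainder: 27x⁵ + 93x⁴ + 24x³ − 12x² + 60x − 35.
Step 2: lead(27x⁵ + 93x⁴ + 24x³ − 12x² + 60x − 35) ÷ lead(D) = 27x⁵ ÷ −3x = −9x⁴. Subtract (−9x⁴)·D = 27x⁵ + 81x⁴. Remainder: 12x⁴ + 24x³ − 12x² + 60x − 35.
Step 3: lead(12x⁴ + 24x³ − 12x² + 60x − 35) ÷ lead(D) = 12x⁴ ÷ −3x = −4x³. Subtract (−4x³)·D = 12x⁴ + 36x³. Remainder: −12x³ − 12x² + 60x − 35.
Step 4: lead(−12x³ − 12x² + 60x − 35) ÷ lead(D) = −12x³ ÷ −3x = 4x². Subtract (4x²)·D = −12x³ − 36x². Remainder: 24x² + 60x − 35.
Step 5: lead(24x² + 60x − 35) ÷ lead(D) = 24x² ÷ −3x = −8x. Subtract (−8x)·D = 24x² + 72x. Remainder: −12x − 35.
Step 6: lead(−12x − 35) ÷ lead(D) = −12x ÷ −3x = 4. Subtract (4)·D = −12x − 36. Remainder: 1.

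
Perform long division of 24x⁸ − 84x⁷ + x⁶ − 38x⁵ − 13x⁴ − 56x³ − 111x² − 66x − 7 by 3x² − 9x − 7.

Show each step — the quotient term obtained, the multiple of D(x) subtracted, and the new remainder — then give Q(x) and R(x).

Step 1: lead(24x⁸ − 84x⁷ + x⁶ − 38x⁵ − 13x⁴ − 56x³ − 111x² − 66x − 7) ÷ lead(D) = 24x⁸ ÷ 3x² = 8x⁶. Subtract (8x⁶)·D = 24x⁸ − 72x⁷ − 56x⁶. Remainder: −12x⁷ + 57x⁶ − 38x⁵ − 13x⁴ − 56x³ − 111x² − 66x − 7.
Step 2: lead(−12x⁷ + 57x⁶ − 38x⁵ − 13x⁴ − 56x³ − 111x² − 66x − 7) ÷ lead(D) = −12x⁷ ÷ 3x² = −4x⁵. Subtract (−4x⁵)·D = −12x⁷ + 36x⁶ + 28x⁵. Remainder: 21x⁶ − 66x⁵ − 13x⁴ − 56x³ − 111x² − 66x − 7.
Step 3: lead(21x⁶ − 66x⁵ − 13x⁴ − 56x³ − 111x² − 66x − 7) ÷ lead(D) = 21x⁶ ÷ 3x² = 7x⁴. Subtract (7x⁴)·D = 21x⁶ − 63x⁵ − 49x⁴. Remainder: −3x⁵ + 36x⁴ − 56x³ − 111x² − 66x − 7.
Step 4: lead(−3x⁵ + 36x⁴ − 56x³ − 111x² − 66x − 7) ÷ lead(D) = −3x⁵ ÷ 3x² = −x³. Subtract (−x³)·D = −3x⁵ + 9x⁴ + 7x³. Remainder: 27x⁴ − 63x³ − 111x² − 66x − 7.
Step 5: lead(27x⁴ − 63x³ − 111x² − 66x − 7) ÷ lead(D) = 27x⁴ ÷ 3x² = 9x². Subtract (9x²)·D = 27x⁴ − 81x³ − 63x². Remainder: 18x³ − 48x² − 66x − 7.
Step 6: lead(18x³ − 48x² − 66x − 7) ÷ lead(D) = 18x³ ÷ 3x² = 6x. Subtract (6x)·D = 18x³ − 54x² − 42x. Remainder: 6x² − 24x − 7.
Step 7: lead(6x² − 24x − 7) ÷ lead(D) = 6x² ÷ 3x² = 2. Subtract (2)·D = 6x² − 18x − 14. Remainder: −6x + 7.

Q(x) = 8x⁶ − 4x⁵ + 7x⁴ − x³ + 9x² + 6x + 2; R(x) = −6x + 7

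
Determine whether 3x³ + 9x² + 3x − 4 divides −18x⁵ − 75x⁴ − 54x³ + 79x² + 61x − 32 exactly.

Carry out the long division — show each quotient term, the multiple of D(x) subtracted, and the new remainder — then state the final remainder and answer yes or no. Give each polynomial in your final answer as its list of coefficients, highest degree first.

Step 1: lead(−18x⁵ − 75x⁴ − 54x³ + 79x² + 61x − 32) ÷ lead(D) = −18x⁵ ÷ 3x³ = −6x². Subtract (−6x²)·D = −18x⁵ − 54x⁴ − 18x³ + 24x². Remainder: −21x⁴ − 36x³ + 55x² + 61x − 32.
Step 2: lead(−21x⁴ − 36x³ + 55x² + 61x − 32) ÷ lead(D) = −21x⁴ ÷ 3x³ = −7x. Subtract (−7x)·D = −21x⁴ − 63x³ − 21x² + 28x. Remainder: 27x³ + 76x² + 33x − 32.
Step 3: lead(27x³ + 76x² + 33x − 32) ÷ lead(D) = 27x³ ÷ 3x³ = 9. Subtract (9)·D = 27x³ + 81x² + 27x − 36. Remainder: −5x² + 6x + 4.

R = [-5, 6, 4], so D(x) is not a factor of P(x). no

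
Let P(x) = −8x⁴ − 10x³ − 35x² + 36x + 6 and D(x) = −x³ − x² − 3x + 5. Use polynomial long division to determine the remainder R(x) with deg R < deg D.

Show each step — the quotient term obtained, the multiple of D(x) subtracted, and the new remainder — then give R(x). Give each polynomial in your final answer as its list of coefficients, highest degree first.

Step 1: lead(−8x⁴ − 10x³ − 35x² + 36x + 6) ÷ lead(D) = −8x⁴ ÷ −x³ = 8x. Subtract (8x)·D = −8x⁴ − 8x³ − 24x² + 40x. Remainder: −2x³ − 11x² − 4x + 6.
Step 2: lead(−2x³ − 11x² − 4x + 6) ÷ lead(D) = −2x³ ÷ −x³ = 2. Subtract (2)·D = −2x³ − 2x² − 6x + 10. Remainder: −9x² + 2x − 4.

R = [-9, 2, -4]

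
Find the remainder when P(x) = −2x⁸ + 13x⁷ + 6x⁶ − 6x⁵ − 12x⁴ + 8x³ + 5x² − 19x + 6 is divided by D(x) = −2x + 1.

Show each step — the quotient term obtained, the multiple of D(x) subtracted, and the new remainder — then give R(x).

Step 1: lead(−2x⁸ + 13x⁷ + 6x⁶ − 6x⁵ − 12x⁴ + 8x³ + 5x² − 19x + 6) ÷ lead(D) = −2x⁸ ÷ −2x = x⁷. Subtract (x⁷)·D = −2x⁸ + x⁷. Remainder: 12x⁷ + 6x⁶ − 6x⁵ − 12x⁴ + 8x³ + 5x² − 19x + 6.
Step 2: lead(12x⁷ + 6x⁶ − 6x⁵ − 12x⁴ + 8x³ + 5x² − 19x + 6) ÷ lead(D) = 12x⁷ ÷ −2x = −6x⁶. Subtract (−6x⁶)·D = 12x⁷ − 6x⁶. Remainder: 12x⁶ − 6x⁵ − 12x⁴ + 8x³ + 5x² − 19x + 6.
Step 3: lead(12x⁶ − 6x⁵ − 12x⁴ + 8x³ + 5x² − 19x + 6) ÷ lead(D) = 12x⁶ ÷ −2x = −6x⁵. Subtract (−6x⁵)·D = 12x⁶ − 6x⁵. Remainder: −12x⁴ + 8x³ + 5x² − 19x + 6.
Step 4: lead(−12x⁴ + 8x³ + 5x² − 19x + 6) ÷ lead(D) = −12x⁴ ÷ −2x = 6x³. Subtract (6x³)·D = −12x⁴ + 6x³. Remainder: 2x³ + 5x² − 19x + 6.
Step 5: lead(2x³ + 5x² − 19x + 6) ÷ lead(D) = 2x³ ÷ −2x = −x². Subtract (−x²)·D = 2x³ − x². Remainder: 6x² − 19x + 6.
Step 6: lead(6x² − 19x + 6) ÷ lead(D) = 6x² ÷ −2x = −3x. Subtract (−3x)·D = 6x² − 3x. Remainder: −16x + 6.
Step 7: lead(−16x + 6) ÷ lead(D) = −16x ÷ −2x = 8. Subtract (8)·D = −16x + 8. Remainder: −2.

R(x) = −2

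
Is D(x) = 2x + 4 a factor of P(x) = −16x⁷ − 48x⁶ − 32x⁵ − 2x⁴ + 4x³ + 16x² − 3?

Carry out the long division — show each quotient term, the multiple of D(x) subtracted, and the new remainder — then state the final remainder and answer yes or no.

Step 1: lead(−16x⁷ − 48x⁶ − 32x⁵ − 2x⁴ + 4x³ + 16x² − 3) ÷ lead(D) = −16x⁷ ÷ 2x = −8x⁶. Subtract (−8x⁶)·D = −16x⁷ − 32x⁶. Remainder: −16x⁶ − 32x⁵ − 2x⁴ + 4x³ + 16x² − 3.
Step 2: lead(−16x⁶ − 32x⁵ − 2x⁴ + 4x³ + 16x² − 3) ÷ lead(D) = −16x⁶ ÷ 2x = −8x⁵. Subtract (−8x⁵)·D = −16x⁶ − 32x⁵. Remainder: −2x⁴ + 4x³ + 16x² − 3.
Step 3: lead(−2x⁴ + 4x³ + 16x² − 3) ÷ lead(D) = −2x⁴ ÷ 2x = −x³. Subtract (−x³)·D = −2x⁴ − 4x³. Remainder: 8x³ + 16x² − 3.
Step 4: lead(8x³ + 16x² − 3) ÷ lead(D) = 8x³ ÷ 2x = 4x². Subtract (4x²)·D = 8x³ + 16x². Remainder: −3.

R(x) = −3, so D(x) is not a factor of P(x). no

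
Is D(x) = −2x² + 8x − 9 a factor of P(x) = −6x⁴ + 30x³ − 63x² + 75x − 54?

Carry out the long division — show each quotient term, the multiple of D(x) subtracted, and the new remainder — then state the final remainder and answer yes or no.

R(x) = 0, so D(x) is a factor of P(x). yes

Step 1: lead(−6x⁴ + 30x³ − 63x² + 75x − 54) ÷ lead(D) = −6x⁴ ÷ −2x² = 3x². Subtract (3x²)·D = −6x⁴ + 24x³ − 27x². Remainder: 6x³ − 36x² + 75x − 54.
Step 2: lead(6x³ − 36x² + 75x − 54) ÷ lead(D) = 6x³ ÷ −2x² = −3x. Subtract (−3x)·D = 6x³ − 24x² + 27x. Remainder: −12x² + 48x − 54.
Step 3: lead(−12x² + 48x − 54) ÷ lead(D) = −12x² ÷ −2x² = 6. Subtract (6)·D = −12x² + 48x − 54. Remainder: 0.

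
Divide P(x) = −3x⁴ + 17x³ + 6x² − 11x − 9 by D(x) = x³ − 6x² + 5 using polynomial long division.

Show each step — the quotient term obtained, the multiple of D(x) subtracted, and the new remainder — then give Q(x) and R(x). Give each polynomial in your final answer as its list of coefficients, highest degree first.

Step 1: lead(−3x⁴ + 17x³ + 6x² − 11x − 9) ÷ lead(D) = −3x⁴ ÷ x³ = −3x. Subtract (−3x)·D = −3x⁴ + 18x³ − 15x. Remainder: −x³ + 6x² + 4x − 9.
Step 2: lead(−x³ + 6x² + 4x − 9) ÷ lead(D) = −x³ ÷ x³ = −1. Subtract (−1)·D = −x³ + 6x² − 5. Remainder: 4x − 4.

Q = [-3, -1]; R = [4, -4]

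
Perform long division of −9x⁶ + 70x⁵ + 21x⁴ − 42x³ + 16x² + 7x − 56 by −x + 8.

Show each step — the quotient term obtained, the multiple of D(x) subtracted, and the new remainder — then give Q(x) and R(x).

Q(x) = 9x⁵ + 2x⁴ − 5x³ + 2x² − 7; R(x) = 0

Step 1: lead(−9x⁶ + 70x⁵ + 21x⁴ − 42x³ + 16x² + 7x − 56) ÷ lead(D) = −9x⁶ ÷ −x = 9x⁵. Subtract (9x⁵)·D = −9x⁶ + 72x⁵. Remainder: −2x⁵ + 21x⁴ − 42x³ + 16x² + 7x − 56.
Step 2: lead(−2x⁵ + 21x⁴ − 42x³ + 16x² + 7x − 56) ÷ lead(D) = −2x⁵ ÷ −x = 2x⁴. Subtract (2x⁴)·D = −2x⁵ + 16x⁴. Remainder: 5x⁴ − 42x³ + 16x² + 7x − 56.
Step 3: lead(5x⁴ − 42x³ + 16x² + 7x − 56) ÷ lead(D) = 5x⁴ ÷ −x = −5x³. Subtract (−5x³)·D = 5x⁴ − 40x³. Remainder: −2x³ + 16x² + 7x − 56.
Step 4: lead(−2x³ + 16x² + 7x − 56) ÷ lead(D) = −2x³ ÷ −x = 2x². Subtract (2x²)·D = −2x³ + 16x². Remainder: 7x − 56.
Step 5: lead(7x − 56) ÷ lead(D) = 7x ÷ −x = −7. Subtract (−7)·D = 7x − 56. Remainder: 0.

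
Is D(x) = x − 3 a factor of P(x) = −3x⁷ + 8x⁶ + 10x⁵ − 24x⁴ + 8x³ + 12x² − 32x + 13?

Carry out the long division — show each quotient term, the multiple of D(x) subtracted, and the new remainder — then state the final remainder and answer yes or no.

Step 1: lead(−3x⁷ + 8x⁶ + 10x⁵ − 24x⁴ + 8x³ + 12x² − 32x + 13) ÷ lead(D) = −3x⁷ ÷ x = −3x⁶. Subtract (−3x⁶)·D = −3x⁷ + 9x⁶. Remainder: −x⁶ + 10x⁵ − 24x⁴ + 8x³ + 12x² − 32x + 13.
Step 2: lead(−x⁶ + 10x⁵ − 24x⁴ + 8x³ + 12x² − 32x + 13) ÷ lead(D) = −x⁶ ÷ x = −x⁵. Subtract (−x⁵)·D = −x⁶ + 3x⁵. Remainder: 7x⁵ − 24x⁴ + 8x³ + 12x² − 32x + 13.
Step 3: lead(7x⁵ − 24x⁴ + 8x³ + 12x² − 32x + 13) ÷ lead(D) = 7x⁵ ÷ x = 7x⁴. Subtract (7x⁴)·D = 7x⁵ − 21x⁴. Remainder: −3x⁴ + 8x³ + 12x² − 32x + 13.
Step 4: lead(−3x⁴ + 8x³ + 12x² − 32x + 13) ÷ lead(D) = −3x⁴ ÷ x = −3x³. Subtract (−3x³)·D = −3x⁴ + 9x³. Remainder: −x³ + 12x² − 32x + 13.
Step 5: lead(−x³ + 12x² − 32x + 13) ÷ lead(D) = −x³ ÷ x = −x². Subtract (−x²)·D = −x³ + 3x². Remainder: 9x² − 32x + 13.
Step 6: lead(9x² − 32x + 13) ÷ lead(D) = 9x² ÷ x = 9x. Subtract (9x)·D = 9x² − 27x. Remainder: −5x + 13.
Step 7: lead(−5x + 13) ÷ lead(D) = −5x ÷ x = −5. Subtract (−5)·D = −5x + 15. Remainder: −2.

R(x) = −2, so D(x) is not a factor of P(x). no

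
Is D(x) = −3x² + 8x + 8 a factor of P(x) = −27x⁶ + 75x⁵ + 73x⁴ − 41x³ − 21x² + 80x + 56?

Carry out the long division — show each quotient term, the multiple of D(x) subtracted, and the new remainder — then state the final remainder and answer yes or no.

R(x) = 0, so D(x) is a factor of P(x). yes

Step 1: lead(−27x⁶ + 75x⁵ + 73x⁴ − 41x³ − 21x² + 80x + 56) ÷ lead(D) = −27x⁶ ÷ −3x² = 9x⁴. Subtract (9x⁴)·D = −27x⁶ + 72x⁵ + 72x⁴. Remainder: 3x⁵ + x⁴ − 41x³ − 21x² + 80x + 56.
Step 2: lead(3x⁵ + x⁴ − 41x³ − 21x² + 80x + 56) ÷ lead(D) = 3x⁵ ÷ −3x² = −x³. Subtract (−x³)·D = 3x⁵ − 8x⁴ − 8x³. Remainder: 9x⁴ − 33x³ − 21x² + 80x + 56.
Step 3: lead(9x⁴ − 33x³ − 21x² + 80x + 56) ÷ lead(D) = 9x⁴ ÷ −3x² = −3x². Subtract (−3x²)·D = 9x⁴ − 24x³ − 24x². Remainder: −9x³ + 3x² + 80x + 56.
Step 4: lead(−9x³ + 3x² + 80x + 56) ÷ lead(D) = −9x³ ÷ −3x² = 3x. Subtract (3x)·D = −9x³ + 24x² + 24x. Remainder: −21x² + 56x + 56.
Step 5: lead(−21x² + 56x + 56) ÷ lead(D) = −21x² ÷ −3x² = 7. Subtract (7)·D = −21x² + 56x + 56. Remainder: 0.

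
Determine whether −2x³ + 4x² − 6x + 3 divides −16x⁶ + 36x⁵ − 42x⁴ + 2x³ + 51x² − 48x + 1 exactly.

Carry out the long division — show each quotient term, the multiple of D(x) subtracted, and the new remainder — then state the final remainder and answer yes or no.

Step 1: lead(−16x⁶ + 36x⁵ − 42x⁴ + 2x³ + 51x² − 48x + 1) ÷ lead(D) = −16x⁶ ÷ −2x³ = 8x³. Subtract (8x³)·D = −16x⁶ + 32x⁵ − 48x⁴ + 24x³. Remainder: 4x⁵ + 6x⁴ − 22x³ + 51x² − 48x + 1.
Step 2: lead(4x⁵ + 6x⁴ − 22x³ + 51x² − 48x + 1) ÷ lead(D) = 4x⁵ ÷ −2x³ = −2x². Subtract (−2x²)·D = 4x⁵ − 8x⁴ + 12x³ − 6x². Remainder: 14x⁴ − 34x³ + 57x² − 48x + 1.
Step 3: lead(14x⁴ − 34x³ + 57x² − 48x + 1) ÷ lead(D) = 14x⁴ ÷ −2x³ = −7x. Subtract (−7x)·D = 14x⁴ − 28x³ + 42x² − 21x. Remainder: −6x³ + 15x² − 27x + 1.
Step 4: lead(−6x³ + 15x² − 27x + 1) ÷ lead(D) = −6x³ ÷ −2x³ = 3. Subtract (3)·D = −6x³ + 12x² − 18x + 9. Remainder: 3x² − 9x − 8.

R(x) = 3x² − 9x − 8, so D(x) is not a factor of P(x). no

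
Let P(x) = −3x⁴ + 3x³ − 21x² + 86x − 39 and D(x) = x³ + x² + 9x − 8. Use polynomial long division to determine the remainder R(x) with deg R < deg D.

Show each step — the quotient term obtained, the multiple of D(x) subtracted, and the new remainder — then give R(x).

R(x) = 8x + 9

Step 1: lead(−3x⁴ + 3x³ − 21x² + 86x − 39) ÷ lead(D) = −3x⁴ ÷ x³ = −3x. Subtract (−3x)·D = −3x⁴ − 3x³ − 27x² + 24x. Remainder: 6x³ + 6x² + 62x − 39.
Step 2: lead(6x³ + 6x² + 62x − 39) ÷ lead(D) = 6x³ ÷ x³ = 6. Subtract (6)·D = 6x³ + 6x² + 54x − 48. Remainder: 8x + 9.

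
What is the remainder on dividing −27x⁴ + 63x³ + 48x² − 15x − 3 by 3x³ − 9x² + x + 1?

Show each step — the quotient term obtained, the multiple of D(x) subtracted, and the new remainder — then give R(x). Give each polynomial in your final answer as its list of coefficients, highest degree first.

R = [3, 0, 3]

Step 1: lead(−27x⁴ + 63x³ + 48x² − 15x − 3) ÷ lead(D) = −27x⁴ ÷ 3x³ = −9x. Subtract (−9x)·D = −27x⁴ + 81x³ − 9x² − 9x. Remainder: −18x³ + 57x² − 6x − 3.
Step 2: lead(−18x³ + 57x² − 6x − 3) ÷ lead(D) = −18x³ ÷ 3x³ = −6. Subtract (−6)·D = −18x³ + 54x² − 6x − 6. Remainder: 3x² + 3.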